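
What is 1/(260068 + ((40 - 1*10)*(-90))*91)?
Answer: 1/14368 ≈ 6.9599e-5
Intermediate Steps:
1/(260068 + ((40 - 1*10)*(-90))*91) = 1/(260068 + ((40 - 10)*(-90))*91) = 1/(260068 + (30*(-90))*91) = 1/(260068 - 2700*91) = 1/(260068 - 245700) = 1/14368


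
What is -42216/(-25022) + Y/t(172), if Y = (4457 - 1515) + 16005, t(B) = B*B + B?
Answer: 865135565/372277316 ≈ 2.3239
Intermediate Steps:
t(B) = B + B² (t(B) = B² + B = B + B²)
Y = 18947 (Y = 2942 + 16005 = 18947)
-42216/(-25022) + Y/t(172) = -42216/(-25022) + 18947/((172*(1 + 172))) = -42216*(-1/25022) + 18947/((172*173)) = 21108/12511 + 18947/29756 = 865135565/372277316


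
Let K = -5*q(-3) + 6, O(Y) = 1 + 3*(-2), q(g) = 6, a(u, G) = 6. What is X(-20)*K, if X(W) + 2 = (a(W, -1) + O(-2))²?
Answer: 24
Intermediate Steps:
O(Y) = -5 (O(Y) = 1 - 6 = -5)
X(W) = -1 (X(W) = -2 + (6 - 5)² = -2 + 1² = -2 + 1 = -1)
K = -24 (K = -5*6 + 6 = -30 + 6 = -24)
X(-20)*K = -1*(-24) = 24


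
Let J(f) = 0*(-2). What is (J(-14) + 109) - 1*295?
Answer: -186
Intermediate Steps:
J(f) = 0
(J(-14) + 109) - 1*295 = (0 + 109) - 1*295 = 109 - 295 = -186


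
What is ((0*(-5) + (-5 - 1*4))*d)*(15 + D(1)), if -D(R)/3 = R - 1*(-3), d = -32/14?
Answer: 432/7 ≈ 61.714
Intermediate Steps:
d = -16/7 (d = -32*1/14 = -16/7 ≈ -2.2857)
D(R) = -9 - 3*R (D(R) = -3*(R - 1*(-3)) = -3*(R + 3) = -3*(3 + R) = -9 - 3*R)
((0*(-5) + (-5 - 1*4))*d)*(15 + D(1)) = ((0*(-5) + (-5 - 1*4))*(-16/7))*(15 + (-9 - 3*1)) = ((0 + (-5 - 4))*(-16/7))*(15 + (-9 - 3)) = ((0 - 9)*(-16/7))*(15 - 12) = -9*(-16/7)*3 = (144/7)*3 = 432/7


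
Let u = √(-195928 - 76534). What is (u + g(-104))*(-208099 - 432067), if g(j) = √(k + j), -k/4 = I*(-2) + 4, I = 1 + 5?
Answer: 640166*I*(-√272462 - 6*√2) ≈ -3.3959e+8*I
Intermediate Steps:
I = 6
k = 32 (k = -4*(6*(-2) + 4) = -4*(-12 + 4) = -4*(-8) = 32)
g(j) = √(32 + j)
u = I*√272462 (u = √(-272462) = I*√272462 ≈ 521.98*I)
(u + g(-104))*(-208099 - 432067) = (I*√272462 + √(32 - 104))*(-208099 - 432067) = (I*√272462 + √(-72))*(-640166) = (I*√272462 + 6*I*√2)*(-640166) = -3840996*I*√2 - 640166*I*√272462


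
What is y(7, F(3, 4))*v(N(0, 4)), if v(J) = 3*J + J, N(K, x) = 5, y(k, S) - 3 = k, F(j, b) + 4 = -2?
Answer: 200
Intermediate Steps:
F(j, b) = -6 (F(j, b) = -4 - 2 = -6)
y(k, S) = 3 + k
v(J) = 4*J
y(7, F(3, 4))*v(N(0, 4)) = (3 + 7)*(4*5) = 10*20 = 200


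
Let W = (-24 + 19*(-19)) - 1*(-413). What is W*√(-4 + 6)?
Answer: 28*√2 ≈ 39.598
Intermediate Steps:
W = 28 (W = (-24 - 361) + 413 = -385 + 413 = 28)
W*√(-4 + 6) = 28*√(-4 + 6) = 28*√2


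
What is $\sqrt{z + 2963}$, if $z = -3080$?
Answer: $3 i \sqrt{13} \approx 10.817 i$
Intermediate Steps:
$\sqrt{z + 2963} = \sqrt{-3080 + 2963} = \sqrt{-117} = 3 i \sqrt{13}$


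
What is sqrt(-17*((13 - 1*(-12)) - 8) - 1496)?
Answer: I*sqrt(1785) ≈ 42.249*I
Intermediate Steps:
sqrt(-17*((13 - 1*(-12)) - 8) - 1496) = sqrt(-17*((13 + 12) - 8) - 1496) = sqrt(-17*(25 - 8) - 1496) = sqrt(-17*17 - 1496) = sqrt(-289 - 1496) = sqrt(-1785) = I*sqrt(1785)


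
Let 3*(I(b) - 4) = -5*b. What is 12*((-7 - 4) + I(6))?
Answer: -204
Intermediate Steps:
I(b) = 4 - 5*b/3 (I(b) = 4 + (-5*b)/3 = 4 - 5*b/3)
12*((-7 - 4) + I(6)) = 12*((-7 - 4) + (4 - 5/3*6)) = 12*(-11 + (4 - 10)) = 12*(-11 - 6) = 12*(-17) = -204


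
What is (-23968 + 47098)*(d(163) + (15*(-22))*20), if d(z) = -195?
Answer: -157168350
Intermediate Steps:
(-23968 + 47098)*(d(163) + (15*(-22))*20) = (-23968 + 47098)*(-195 + (15*(-22))*20) = 23130*(-195 - 330*20) = 23130*(-195 - 6600) = 23130*(-6795) = -157168350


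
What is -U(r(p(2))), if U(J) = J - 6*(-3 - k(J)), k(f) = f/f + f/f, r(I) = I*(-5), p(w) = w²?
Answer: -10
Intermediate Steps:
r(I) = -5*I
k(f) = 2 (k(f) = 1 + 1 = 2)
U(J) = 30 + J (U(J) = J - 6*(-3 - 1*2) = J - 6*(-3 - 2) = J - 6*(-5) = J + 30 = 30 + J)
-U(r(p(2))) = -(30 - 5*2²) = -(30 - 5*4) = -(30 - 20) = -1*10 = -10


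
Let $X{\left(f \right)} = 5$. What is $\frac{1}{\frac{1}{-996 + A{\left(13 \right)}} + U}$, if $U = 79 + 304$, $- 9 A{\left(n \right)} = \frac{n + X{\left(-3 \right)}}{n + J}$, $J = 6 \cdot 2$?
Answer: $\frac{24902}{9537441} \approx 0.002611$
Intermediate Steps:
$J = 12$
$A{\left(n \right)} = - \frac{5 + n}{9 \left(12 + n\right)}$ ($A{\left(n \right)} = - \frac{\left(n + 5\right) \frac{1}{n + 12}}{9} = - \frac{\left(5 + n\right) \frac{1}{12 + n}}{9} = - \frac{\frac{1}{12 + n} \left(5 + n\right)}{9} = - \frac{5 + n}{9 \left(12 + n\right)}$)
$U = 383$
$\frac{1}{\frac{1}{-996 + A{\left(13 \right)}} + U} = \frac{1}{\frac{1}{-996 + \frac{-5 - 13}{9 \left(12 + 13\right)}} + 383} = \frac{1}{\frac{1}{-996 + \frac{-5 - 13}{9 \cdot 25}} + 383} = \frac{1}{\frac{1}{-996 + \frac{1}{9} \cdot \frac{1}{25} \left(-18\right)} + 383} = \frac{1}{\frac{1}{-996 - \frac{2}{25}} + 383} = \frac{1}{\frac{1}{- \frac{24902}{25}} + 383} = \frac{1}{- \frac{25}{24902} + 383} = \frac{1}{\frac{9537441}{24902}} = \frac{24902}{9537441}$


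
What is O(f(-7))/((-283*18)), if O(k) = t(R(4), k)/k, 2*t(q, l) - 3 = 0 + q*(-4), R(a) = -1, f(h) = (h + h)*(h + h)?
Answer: -1/285264 ≈ -3.5055e-6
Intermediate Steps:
f(h) = 4*h² (f(h) = (2*h)*(2*h) = 4*h²)
t(q, l) = 3/2 - 2*q (t(q, l) = 3/2 + (0 + q*(-4))/2 = 3/2 + (0 - 4*q)/2 = 3/2 + (-4*q)/2 = 3/2 - 2*q)
O(k) = 7/(2*k) (O(k) = (3/2 - 2*(-1))/k = (3/2 + 2)/k = 7/(2*k))
O(f(-7))/((-283*18)) = (7/(2*((4*(-7)²))))/((-283*18)) = (7/(2*((4*49))))/(-5094) = ((7/2)/196)*(-1/5094) = ((7/2)*(1/196))*(-1/5094) = (1/56)*(-1/5094) = -1/285264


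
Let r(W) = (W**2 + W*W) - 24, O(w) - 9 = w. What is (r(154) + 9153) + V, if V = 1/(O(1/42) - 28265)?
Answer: 67123823269/1186751 ≈ 56561.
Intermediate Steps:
O(w) = 9 + w
r(W) = -24 + 2*W**2 (r(W) = (W**2 + W**2) - 24 = 2*W**2 - 24 = -24 + 2*W**2)
V = -42/1186751 (V = 1/((9 + 1/42) - 28265) = 1/(379/42 - 28265) = 1/(-1186751/42) = -42/1186751 ≈ -3.5391e-5)
(r(154) + 9153) + V = ((-24 + 2*154**2) + 9153) - 42/1186751 = ((-24 + 2*23716) + 9153) - 42/1186751 = ((-24 + 47432) + 9153) - 42/1186751 = (47408 + 9153) - 42/1186751 = 56561 - 42/1186751 = 67123823269/1186751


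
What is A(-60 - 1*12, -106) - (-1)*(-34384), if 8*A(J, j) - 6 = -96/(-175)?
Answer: -24068227/700 ≈ -34383.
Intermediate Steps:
A(J, j) = 573/700 (A(J, j) = ¾ + (-96/(-175))/8 = ¾ + (-96*(-1/175))/8 = ¾ + (⅛)*(96/175) = ¾ + 12/175 = 573/700)
A(-60 - 1*12, -106) - (-1)*(-34384) = 573/700 - (-1)*(-34384) = 573/700 - 1*34384 = 573/700 - 34384 = -24068227/700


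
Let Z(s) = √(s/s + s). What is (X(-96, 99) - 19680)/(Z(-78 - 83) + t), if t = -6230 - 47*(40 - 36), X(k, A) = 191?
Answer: 62540201/20595442 + 19489*I*√10/10297721 ≈ 3.0366 + 0.0059848*I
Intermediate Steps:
Z(s) = √(1 + s)
t = -6418 (t = -6230 - 47*4 = -6230 - 1*188 = -6230 - 188 = -6418)
(X(-96, 99) - 19680)/(Z(-78 - 83) + t) = (191 - 19680)/(√(1 + (-78 - 83)) - 6418) = -19489/(√(1 - 161) - 6418) = -19489/(√(-160) - 6418) = -19489/(4*I*√10 - 6418) = -19489/(-6418 + 4*I*√10)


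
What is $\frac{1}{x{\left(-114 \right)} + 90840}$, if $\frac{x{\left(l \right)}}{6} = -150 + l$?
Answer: $\frac{1}{89256} \approx 1.1204 \cdot 10^{-5}$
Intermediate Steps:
$x{\left(l \right)} = -900 + 6 l$ ($x{\left(l \right)} = 6 \left(-150 + l\right) = -900 + 6 l$)
$\frac{1}{x{\left(-114 \right)} + 90840} = \frac{1}{\left(-900 + 6 \left(-114\right)\right) + 90840} = \frac{1}{\left(-900 - 684\right) + 90840} = \frac{1}{-1584 + 90840} = \frac{1}{89256}$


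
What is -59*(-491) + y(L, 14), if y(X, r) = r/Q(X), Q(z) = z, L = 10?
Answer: 144852/5 ≈ 28970.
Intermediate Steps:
y(X, r) = r/X
-59*(-491) + y(L, 14) = -59*(-491) + 14/10 = 28969 + 14*(⅒) = 28969 + 7/5 = 144852/5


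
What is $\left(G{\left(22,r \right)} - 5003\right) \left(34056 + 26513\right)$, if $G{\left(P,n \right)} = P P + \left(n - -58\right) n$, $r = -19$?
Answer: $-318592940$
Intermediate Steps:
$G{\left(P,n \right)} = P^{2} + n \left(58 + n\right)$ ($G{\left(P,n \right)} = P^{2} + \left(n + 58\right) n = P^{2} + \left(58 + n\right) n = P^{2} + n \left(58 + n\right)$)
$\left(G{\left(22,r \right)} - 5003\right) \left(34056 + 26513\right) = \left(\left(22^{2} + \left(-19\right)^{2} + 58 \left(-19\right)\right) - 5003\right) \left(34056 + 26513\right) = \left(\left(484 + 361 - 1102\right) - 5003\right) 60569 = \left(-257 - 5003\right) 60569 = \left(-5260\right) 60569 = -318592940$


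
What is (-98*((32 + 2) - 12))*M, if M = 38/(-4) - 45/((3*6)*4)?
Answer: 43659/2 ≈ 21830.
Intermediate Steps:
M = -81/8 (M = 38*(-1/4) - 45/(18*4) = -19/2 - 45/72 = -19/2 - 45*1/72 = -19/2 - 5/8 = -81/8 ≈ -10.125)
(-98*((32 + 2) - 12))*M = -98*((32 + 2) - 12)*(-81/8) = -98*(34 - 12)*(-81/8) = -98*22*(-81/8) = -2156*(-81/8) = 43659/2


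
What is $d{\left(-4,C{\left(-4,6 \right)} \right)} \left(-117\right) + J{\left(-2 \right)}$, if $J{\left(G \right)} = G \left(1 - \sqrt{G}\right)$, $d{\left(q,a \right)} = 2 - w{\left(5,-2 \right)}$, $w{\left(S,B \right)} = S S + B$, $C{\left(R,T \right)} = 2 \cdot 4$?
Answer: $2455 + 2 i \sqrt{2} \approx 2455.0 + 2.8284 i$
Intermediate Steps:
$C{\left(R,T \right)} = 8$
$w{\left(S,B \right)} = B + S^{2}$ ($w{\left(S,B \right)} = S^{2} + B = B + S^{2}$)
$d{\left(q,a \right)} = -21$ ($d{\left(q,a \right)} = 2 - \left(-2 + 5^{2}\right) = 2 - \left(-2 + 25\right) = 2 - 23 = -21$)
$d{\left(-4,C{\left(-4,6 \right)} \right)} \left(-117\right) + J{\left(-2 \right)} = \left(-21\right) \left(-117\right) - \left(2 + \left(-2\right)^{\frac{3}{2}}\right) = 2457 - \left(2 - 2 i \sqrt{2}\right) = 2455 + 2 i \sqrt{2}$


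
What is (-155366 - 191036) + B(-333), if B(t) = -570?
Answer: -346972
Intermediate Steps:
(-155366 - 191036) + B(-333) = (-155366 - 191036) - 570 = -346402 - 570 = -346972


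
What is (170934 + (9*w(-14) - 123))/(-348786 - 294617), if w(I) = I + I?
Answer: -170559/643403 ≈ -0.26509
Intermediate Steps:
w(I) = 2*I
(170934 + (9*w(-14) - 123))/(-348786 - 294617) = (170934 + (9*(2*(-14)) - 123))/(-348786 - 294617) = (170934 + (9*(-28) - 123))/(-643403) = (170934 + (-252 - 123))*(-1/643403) = (170934 - 375)*(-1/643403) = 170559*(-1/643403) = -170559/643403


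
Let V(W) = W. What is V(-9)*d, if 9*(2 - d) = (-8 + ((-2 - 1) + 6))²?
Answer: 7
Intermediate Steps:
d = -7/9 (d = 2 - (-8 + ((-2 - 1) + 6))²/9 = 2 - (-8 + (-3 + 6))²/9 = 2 - (-8 + 3)²/9 = 2 - ⅑*(-5)² = 2 - ⅑*25 = 2 - 25/9 = -7/9 ≈ -0.77778)
V(-9)*d = -9*(-7/9) = 7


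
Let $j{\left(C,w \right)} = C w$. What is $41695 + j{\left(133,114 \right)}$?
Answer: $56857$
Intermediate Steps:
$41695 + j{\left(133,114 \right)} = 41695 + 133 \cdot 114 = 41695 + 15162 = 56857$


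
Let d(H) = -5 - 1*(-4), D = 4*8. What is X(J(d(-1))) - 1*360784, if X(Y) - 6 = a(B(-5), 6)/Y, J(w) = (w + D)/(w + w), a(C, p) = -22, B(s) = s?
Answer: -11184074/31 ≈ -3.6078e+5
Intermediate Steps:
D = 32
d(H) = -1 (d(H) = -5 + 4 = -1)
J(w) = (32 + w)/(2*w) (J(w) = (w + 32)/(w + w) = (32 + w)/((2*w)) = (32 + w)*(1/(2*w)) = (32 + w)/(2*w))
X(Y) = 6 - 22/Y
X(J(d(-1))) - 1*360784 = (6 - 22*(-2/(32 - 1))) - 1*360784 = (6 - 22/((½)*(-1)*31)) - 360784 = (6 - 22/(-31/2)) - 360784 = (6 - 22*(-2/31)) - 360784 = (6 + 44/31) - 360784 = 230/31 - 360784 = -11184074/31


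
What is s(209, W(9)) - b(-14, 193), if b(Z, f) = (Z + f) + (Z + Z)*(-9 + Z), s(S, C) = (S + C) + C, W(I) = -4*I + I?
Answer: -668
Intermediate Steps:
W(I) = -3*I
s(S, C) = S + 2*C (s(S, C) = (C + S) + C = S + 2*C)
b(Z, f) = Z + f + 2*Z*(-9 + Z) (b(Z, f) = (Z + f) + (2*Z)*(-9 + Z) = (Z + f) + 2*Z*(-9 + Z) = Z + f + 2*Z*(-9 + Z))
s(209, W(9)) - b(-14, 193) = (209 + 2*(-3*9)) - (193 - 17*(-14) + 2*(-14)²) = (209 + 2*(-27)) - (193 + 238 + 2*196) = (209 - 54) - (193 + 238 + 392) = 155 - 1*823 = 155 - 823 = -668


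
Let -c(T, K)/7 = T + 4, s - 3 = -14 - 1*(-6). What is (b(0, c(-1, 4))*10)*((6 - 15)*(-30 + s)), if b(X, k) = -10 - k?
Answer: 34650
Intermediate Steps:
s = -5 (s = 3 + (-14 - 1*(-6)) = 3 + (-14 + 6) = 3 - 8 = -5)
c(T, K) = -28 - 7*T (c(T, K) = -7*(T + 4) = -7*(4 + T) = -28 - 7*T)
(b(0, c(-1, 4))*10)*((6 - 15)*(-30 + s)) = ((-10 - (-28 - 7*(-1)))*10)*((6 - 15)*(-30 - 5)) = ((-10 - (-28 + 7))*10)*(-9*(-35)) = ((-10 - 1*(-21))*10)*315 = ((-10 + 21)*10)*315 = (11*10)*315 = 110*315 = 34650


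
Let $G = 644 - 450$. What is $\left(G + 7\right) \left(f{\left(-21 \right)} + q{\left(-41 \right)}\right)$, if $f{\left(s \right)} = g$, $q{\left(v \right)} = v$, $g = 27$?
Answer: $-2814$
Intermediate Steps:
$f{\left(s \right)} = 27$
$G = 194$
$\left(G + 7\right) \left(f{\left(-21 \right)} + q{\left(-41 \right)}\right) = \left(194 + 7\right) \left(27 - 41\right) = 201 \left(-14\right) = -2814$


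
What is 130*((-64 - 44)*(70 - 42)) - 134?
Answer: -393254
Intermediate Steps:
130*((-64 - 44)*(70 - 42)) - 134 = 130*(-108*28) - 134 = 130*(-3024) - 134 = -393120 - 134 = -393254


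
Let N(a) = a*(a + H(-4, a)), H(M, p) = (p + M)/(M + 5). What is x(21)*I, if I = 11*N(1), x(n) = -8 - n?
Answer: 638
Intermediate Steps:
H(M, p) = (M + p)/(5 + M)
N(a) = a*(-4 + 2*a) (N(a) = a*(a + (-4 + a)/(5 - 4)) = a*(a + (-4 + a)/1) = a*(a + 1*(-4 + a)) = a*(a + (-4 + a)) = a*(-4 + 2*a))
I = -22 (I = 11*(2*1*(-2 + 1)) = 11*(2*1*(-1)) = 11*(-2) = -22)
x(21)*I = (-8 - 1*21)*(-22) = (-8 - 21)*(-22) = -29*(-22) = 638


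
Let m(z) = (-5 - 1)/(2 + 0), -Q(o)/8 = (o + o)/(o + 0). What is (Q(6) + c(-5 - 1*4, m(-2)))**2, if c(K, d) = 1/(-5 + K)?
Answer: 50625/196 ≈ 258.29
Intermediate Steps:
Q(o) = -16 (Q(o) = -8*(o + o)/(o + 0) = -8*2*o/o = -8*2 = -16)
m(z) = -3 (m(z) = -6/2 = -6*1/2 = -3)
(Q(6) + c(-5 - 1*4, m(-2)))**2 = (-16 + 1/(-5 + (-5 - 1*4)))**2 = (-16 + 1/(-5 + (-5 - 4)))**2 = (-16 + 1/(-5 - 9))**2 = (-16 + 1/(-14))**2 = (-16 - 1/14)**2 = (-225/14)**2 = 50625/196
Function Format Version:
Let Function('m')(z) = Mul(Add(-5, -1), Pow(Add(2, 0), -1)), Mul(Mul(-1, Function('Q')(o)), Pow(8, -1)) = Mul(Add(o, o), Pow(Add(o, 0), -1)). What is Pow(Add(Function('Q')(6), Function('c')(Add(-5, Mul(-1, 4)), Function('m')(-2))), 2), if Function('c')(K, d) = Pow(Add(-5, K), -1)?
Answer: Rational(50625, 196) ≈ 258.29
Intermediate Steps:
Function('Q')(o) = -16 (Function('Q')(o) = Mul(-8, Mul(Add(o, o), Pow(Add(o, 0), -1))) = Mul(-8, Mul(Mul(2, o), Pow(o, -1))) = Mul(-8, 2) = -16)
Function('m')(z) = -3 (Function('m')(z) = Mul(-6, Pow(2, -1)) = Mul(-6, Rational(1, 2)) = -3)
Pow(Add(Function('Q')(6), Function('c')(Add(-5, Mul(-1, 4)), Function('m')(-2))), 2) = Pow(Add(-16, Pow(Add(-5, Add(-5, Mul(-1, 4))), -1)), 2) = Pow(Add(-16, Pow(Add(-5, Add(-5, -4)), -1)), 2) = Pow(Add(-16, Pow(Add(-5, -9), -1)), 2) = Pow(Add(-16, Pow(-14, -1)), 2) = Pow(Add(-16, Rational(-1, 14)), 2) = Pow(Rational(-225, 14), 2) = Rational(50625, 196)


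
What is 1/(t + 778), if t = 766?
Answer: 1/1544 ≈ 0.00064767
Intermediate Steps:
1/(t + 778) = 1/(766 + 778) = 1/1544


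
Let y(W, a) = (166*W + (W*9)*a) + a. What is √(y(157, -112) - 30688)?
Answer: I*√162994 ≈ 403.73*I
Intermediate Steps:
y(W, a) = a + 166*W + 9*W*a (y(W, a) = (166*W + (9*W)*a) + a = (166*W + 9*W*a) + a = a + 166*W + 9*W*a)
√(y(157, -112) - 30688) = √((-112 + 166*157 + 9*157*(-112)) - 30688) = √((-112 + 26062 - 158256) - 30688) = √(-132306 - 30688) = √(-162994) = I*√162994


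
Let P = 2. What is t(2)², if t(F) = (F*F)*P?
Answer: 64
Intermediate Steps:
t(F) = 2*F² (t(F) = (F*F)*2 = F²*2 = 2*F²)
t(2)² = (2*2²)² = (2*4)² = 8² = 64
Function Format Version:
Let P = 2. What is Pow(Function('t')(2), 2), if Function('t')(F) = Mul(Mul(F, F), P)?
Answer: 64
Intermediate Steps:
Function('t')(F) = Mul(2, Pow(F, 2)) (Function('t')(F) = Mul(Mul(F, F), 2) = Mul(Pow(F, 2), 2) = Mul(2, Pow(F, 2)))
Pow(Function('t')(2), 2) = Pow(Mul(2, Pow(2, 2)), 2) = Pow(Mul(2, 4), 2) = Pow(8, 2) = 64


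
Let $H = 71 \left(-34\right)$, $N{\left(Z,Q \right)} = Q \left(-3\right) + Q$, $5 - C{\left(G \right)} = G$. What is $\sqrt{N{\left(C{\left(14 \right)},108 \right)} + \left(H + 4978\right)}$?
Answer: $2 \sqrt{587} \approx 48.456$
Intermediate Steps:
$C{\left(G \right)} = 5 - G$
$N{\left(Z,Q \right)} = - 2 Q$ ($N{\left(Z,Q \right)} = - 3 Q + Q = - 2 Q$)
$H = -2414$
$\sqrt{N{\left(C{\left(14 \right)},108 \right)} + \left(H + 4978\right)} = \sqrt{\left(-2\right) 108 + \left(-2414 + 4978\right)} = \sqrt{-216 + 2564} = \sqrt{2348} = 2 \sqrt{587}$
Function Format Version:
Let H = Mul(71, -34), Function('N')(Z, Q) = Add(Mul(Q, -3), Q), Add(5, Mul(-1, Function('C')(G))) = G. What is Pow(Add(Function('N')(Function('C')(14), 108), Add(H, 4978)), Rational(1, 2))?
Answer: Mul(2, Pow(587, Rational(1, 2))) ≈ 48.456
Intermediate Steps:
Function('C')(G) = Add(5, Mul(-1, G))
Function('N')(Z, Q) = Mul(-2, Q) (Function('N')(Z, Q) = Add(Mul(-3, Q), Q) = Mul(-2, Q))
H = -2414
Pow(Add(Function('N')(Function('C')(14), 108), Add(H, 4978)), Rational(1, 2)) = Pow(Add(Mul(-2, 108), Add(-2414, 4978)), Rational(1, 2)) = Pow(Add(-216, 2564), Rational(1, 2)) = Pow(2348, Rational(1, 2)) = Mul(2, Pow(587, Rational(1, 2)))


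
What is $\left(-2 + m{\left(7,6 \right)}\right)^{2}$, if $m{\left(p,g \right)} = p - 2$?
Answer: $9$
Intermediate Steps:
$m{\left(p,g \right)} = -2 + p$ ($m{\left(p,g \right)} = p - 2 = -2 + p$)
$\left(-2 + m{\left(7,6 \right)}\right)^{2} = \left(-2 + \left(-2 + 7\right)\right)^{2} = \left(-2 + 5\right)^{2} = 3^{2} = 9$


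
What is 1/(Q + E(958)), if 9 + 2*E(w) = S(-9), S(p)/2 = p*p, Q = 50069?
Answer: 2/100291 ≈ 1.9942e-5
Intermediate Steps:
S(p) = 2*p**2 (S(p) = 2*(p*p) = 2*p**2)
E(w) = 153/2 (E(w) = -9/2 + (2*(-9)**2)/2 = -9/2 + (2*81)/2 = -9/2 + (1/2)*162 = -9/2 + 81 = 153/2)
1/(Q + E(958)) = 1/(50069 + 153/2) = 1/(100291/2) = 2/100291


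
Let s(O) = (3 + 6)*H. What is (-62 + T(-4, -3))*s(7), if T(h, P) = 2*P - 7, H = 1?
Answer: -675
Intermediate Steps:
T(h, P) = -7 + 2*P
s(O) = 9 (s(O) = (3 + 6)*1 = 9*1 = 9)
(-62 + T(-4, -3))*s(7) = (-62 + (-7 + 2*(-3)))*9 = (-62 + (-7 - 6))*9 = (-62 - 13)*9 = -75*9 = -675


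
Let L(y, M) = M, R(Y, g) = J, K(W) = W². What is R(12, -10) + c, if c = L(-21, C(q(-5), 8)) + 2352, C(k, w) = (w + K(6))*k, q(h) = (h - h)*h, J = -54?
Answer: 2298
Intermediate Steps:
R(Y, g) = -54
q(h) = 0 (q(h) = 0*h = 0)
C(k, w) = k*(36 + w) (C(k, w) = (w + 6²)*k = (w + 36)*k = (36 + w)*k = k*(36 + w))
c = 2352 (c = 0*(36 + 8) + 2352 = 0*44 + 2352 = 0 + 2352 = 2352)
R(12, -10) + c = -54 + 2352 = 2298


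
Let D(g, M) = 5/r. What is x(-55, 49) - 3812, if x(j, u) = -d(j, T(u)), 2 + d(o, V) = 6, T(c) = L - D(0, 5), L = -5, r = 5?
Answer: -3816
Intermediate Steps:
D(g, M) = 1 (D(g, M) = 5/5 = 5*(1/5) = 1)
T(c) = -6 (T(c) = -5 - 1*1 = -5 - 1 = -6)
d(o, V) = 4 (d(o, V) = -2 + 6 = 4)
x(j, u) = -4 (x(j, u) = -1*4 = -4)
x(-55, 49) - 3812 = -4 - 3812 = -3816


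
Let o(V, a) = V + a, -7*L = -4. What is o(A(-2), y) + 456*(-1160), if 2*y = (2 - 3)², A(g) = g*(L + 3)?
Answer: -7405533/14 ≈ -5.2897e+5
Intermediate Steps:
L = 4/7 (L = -⅐*(-4) = 4/7 ≈ 0.57143)
A(g) = 25*g/7 (A(g) = g*(4/7 + 3) = g*(25/7) = 25*g/7)
y = ½ (y = (2 - 3)²/2 = (½)*(-1)² = (½)*1 = ½ ≈ 0.50000)
o(A(-2), y) + 456*(-1160) = ((25/7)*(-2) + ½) + 456*(-1160) = (-50/7 + ½) - 528960 = -93/14 - 528960 = -7405533/14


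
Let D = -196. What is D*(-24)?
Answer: 4704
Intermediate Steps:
D*(-24) = -196*(-24) = 4704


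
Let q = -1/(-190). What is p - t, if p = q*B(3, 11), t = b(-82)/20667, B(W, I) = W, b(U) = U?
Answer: 77581/3926730 ≈ 0.019757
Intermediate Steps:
q = 1/190 (q = -1*(-1/190) = 1/190 ≈ 0.0052632)
t = -82/20667 ≈ -0.0039677
p = 3/190 (p = (1/190)*3 = 3/190 ≈ 0.015789)
p - t = 3/190 - 1*(-82/20667) = 3/190 + 82/20667 = 77581/3926730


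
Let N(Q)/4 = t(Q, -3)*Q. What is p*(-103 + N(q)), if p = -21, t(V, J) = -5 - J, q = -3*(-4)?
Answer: 4179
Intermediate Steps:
q = 12
N(Q) = -8*Q (N(Q) = 4*((-5 - 1*(-3))*Q) = 4*((-5 + 3)*Q) = 4*(-2*Q) = -8*Q)
p*(-103 + N(q)) = -21*(-103 - 8*12) = -21*(-103 - 96) = -21*(-199) = 4179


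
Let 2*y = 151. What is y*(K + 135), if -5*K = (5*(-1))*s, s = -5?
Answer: 9815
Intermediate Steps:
y = 151/2 (y = (½)*151 = 151/2 ≈ 75.500)
K = -5 (K = -5*(-1)*(-5)/5 = -(-1)*(-5) = -⅕*25 = -5)
y*(K + 135) = 151*(-5 + 135)/2 = (151/2)*130 = 9815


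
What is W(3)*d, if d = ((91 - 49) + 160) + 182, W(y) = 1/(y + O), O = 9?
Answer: 32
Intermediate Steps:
W(y) = 1/(9 + y) (W(y) = 1/(y + 9) = 1/(9 + y))
d = 384 (d = (42 + 160) + 182 = 202 + 182 = 384)
W(3)*d = 384/(9 + 3) = 384/12 = (1/12)*384 = 32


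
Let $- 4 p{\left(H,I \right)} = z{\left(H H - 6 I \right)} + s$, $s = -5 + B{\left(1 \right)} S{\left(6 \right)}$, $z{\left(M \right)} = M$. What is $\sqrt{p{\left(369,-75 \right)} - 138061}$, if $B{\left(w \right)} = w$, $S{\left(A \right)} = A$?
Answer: $i \sqrt{172214} \approx 414.99 i$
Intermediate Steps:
$s = 1$ ($s = -5 + 1 \cdot 6 = -5 + 6 = 1$)
$p{\left(H,I \right)} = - \frac{1}{4} - \frac{H^{2}}{4} + \frac{3 I}{2}$ ($p{\left(H,I \right)} = - \frac{\left(H H - 6 I\right) + 1}{4} = - \frac{\left(H^{2} - 6 I\right) + 1}{4} = - \frac{1 + H^{2} - 6 I}{4} = - \frac{1}{4} - \frac{H^{2}}{4} + \frac{3 I}{2}$)
$\sqrt{p{\left(369,-75 \right)} - 138061} = \sqrt{\left(- \frac{1}{4} - \frac{369^{2}}{4} + \frac{3}{2} \left(-75\right)\right) - 138061} = \sqrt{\left(- \frac{1}{4} - \frac{136161}{4} - \frac{225}{2}\right) - 138061} = \sqrt{-34153 - 138061} = \sqrt{-172214} = i \sqrt{172214}$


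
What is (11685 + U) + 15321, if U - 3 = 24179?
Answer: 51188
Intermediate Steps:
U = 24182 (U = 3 + 24179 = 24182)
(11685 + U) + 15321 = (11685 + 24182) + 15321 = 35867 + 15321 = 51188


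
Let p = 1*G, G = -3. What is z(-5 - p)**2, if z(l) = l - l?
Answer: 0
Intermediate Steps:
p = -3 (p = 1*(-3) = -3)
z(l) = 0
z(-5 - p)**2 = 0**2 = 0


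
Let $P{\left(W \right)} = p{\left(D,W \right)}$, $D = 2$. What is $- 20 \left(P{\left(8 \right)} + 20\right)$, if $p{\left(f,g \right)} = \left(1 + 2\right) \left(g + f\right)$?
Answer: $-1000$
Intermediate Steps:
$p{\left(f,g \right)} = 3 f + 3 g$ ($p{\left(f,g \right)} = 3 \left(f + g\right) = 3 f + 3 g$)
$P{\left(W \right)} = 6 + 3 W$ ($P{\left(W \right)} = 3 \cdot 2 + 3 W = 6 + 3 W$)
$- 20 \left(P{\left(8 \right)} + 20\right) = - 20 \left(\left(6 + 3 \cdot 8\right) + 20\right) = - 20 \left(\left(6 + 24\right) + 20\right) = - 20 \left(30 + 20\right) = \left(-20\right) 50 = -1000$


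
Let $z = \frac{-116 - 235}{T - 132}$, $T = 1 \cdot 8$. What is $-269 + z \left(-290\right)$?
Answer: $- \frac{67573}{62} \approx -1089.9$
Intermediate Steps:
$T = 8$
$z = \frac{351}{124}$ ($z = \frac{-116 - 235}{8 - 132} = - \frac{351}{-124} = \left(-351\right) \left(- \frac{1}{124}\right) = \frac{351}{124} \approx 2.8306$)
$-269 + z \left(-290\right) = -269 + \frac{351}{124} \left(-290\right) = -269 - \frac{50895}{62} = - \frac{67573}{62}$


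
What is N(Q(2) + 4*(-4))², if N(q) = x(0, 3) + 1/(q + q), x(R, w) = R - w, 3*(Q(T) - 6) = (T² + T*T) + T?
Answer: 15129/1600 ≈ 9.4556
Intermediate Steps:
Q(T) = 6 + T/3 + 2*T²/3 (Q(T) = 6 + ((T² + T*T) + T)/3 = 6 + ((T² + T²) + T)/3 = 6 + (2*T² + T)/3 = 6 + (T + 2*T²)/3 = 6 + (T/3 + 2*T²/3) = 6 + T/3 + 2*T²/3)
N(q) = -3 + 1/(2*q) (N(q) = (0 - 1*3) + 1/(q + q) = (0 - 3) + 1/(2*q) = -3 + 1/(2*q))
N(Q(2) + 4*(-4))² = (-3 + 1/(2*((6 + (⅓)*2 + (⅔)*2²) + 4*(-4))))² = (-3 + 1/(2*((6 + ⅔ + (⅔)*4) - 16)))² = (-3 + 1/(2*((6 + ⅔ + 8/3) - 16)))² = (-3 + 1/(2*(28/3 - 16)))² = (-3 + 1/(2*(-20/3)))² = (-3 + (½)*(-3/20))² = (-3 - 3/40)² = (-123/40)² = 15129/1600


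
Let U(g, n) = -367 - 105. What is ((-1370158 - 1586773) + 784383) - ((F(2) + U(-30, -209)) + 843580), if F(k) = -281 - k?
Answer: -3015373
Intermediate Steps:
U(g, n) = -472
((-1370158 - 1586773) + 784383) - ((F(2) + U(-30, -209)) + 843580) = ((-1370158 - 1586773) + 784383) - (((-281 - 1*2) - 472) + 843580) = (-2956931 + 784383) - (((-281 - 2) - 472) + 843580) = -2172548 - ((-283 - 472) + 843580) = -2172548 - (-755 + 843580) = -2172548 - 1*842825 = -2172548 - 842825 = -3015373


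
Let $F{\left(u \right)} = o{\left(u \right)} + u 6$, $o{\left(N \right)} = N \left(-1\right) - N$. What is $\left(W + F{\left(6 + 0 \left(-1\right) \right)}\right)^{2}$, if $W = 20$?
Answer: $1936$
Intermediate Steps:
$o{\left(N \right)} = - 2 N$ ($o{\left(N \right)} = - N - N = - 2 N$)
$F{\left(u \right)} = 4 u$ ($F{\left(u \right)} = - 2 u + u 6 = - 2 u + 6 u = 4 u$)
$\left(W + F{\left(6 + 0 \left(-1\right) \right)}\right)^{2} = \left(20 + 4 \left(6 + 0 \left(-1\right)\right)\right)^{2} = \left(20 + 4 \left(6 + 0\right)\right)^{2} = \left(20 + 4 \cdot 6\right)^{2} = \left(20 + 24\right)^{2} = 44^{2} = 1936$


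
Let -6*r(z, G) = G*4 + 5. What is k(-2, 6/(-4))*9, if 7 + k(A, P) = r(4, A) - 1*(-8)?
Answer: 27/2 ≈ 13.500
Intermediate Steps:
r(z, G) = -⅚ - 2*G/3 (r(z, G) = -(G*4 + 5)/6 = -(4*G + 5)/6 = -(5 + 4*G)/6 = -⅚ - 2*G/3)
k(A, P) = ⅙ - 2*A/3 (k(A, P) = -7 + ((-⅚ - 2*A/3) - 1*(-8)) = -7 + ((-⅚ - 2*A/3) + 8) = -7 + (43/6 - 2*A/3) = ⅙ - 2*A/3)
k(-2, 6/(-4))*9 = (⅙ - ⅔*(-2))*9 = (⅙ + 4/3)*9 = (3/2)*9 = 27/2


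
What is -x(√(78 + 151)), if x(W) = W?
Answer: -√229 ≈ -15.133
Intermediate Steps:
-x(√(78 + 151)) = -√(78 + 151) = -√229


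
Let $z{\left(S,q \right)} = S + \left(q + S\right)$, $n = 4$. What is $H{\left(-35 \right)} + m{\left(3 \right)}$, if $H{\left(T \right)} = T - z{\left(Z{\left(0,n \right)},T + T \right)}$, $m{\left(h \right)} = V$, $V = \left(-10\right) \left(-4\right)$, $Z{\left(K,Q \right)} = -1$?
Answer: $77$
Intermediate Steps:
$V = 40$
$m{\left(h \right)} = 40$
$z{\left(S,q \right)} = q + 2 S$ ($z{\left(S,q \right)} = S + \left(S + q\right) = q + 2 S$)
$H{\left(T \right)} = 2 - T$ ($H{\left(T \right)} = T - \left(\left(T + T\right) + 2 \left(-1\right)\right) = T - \left(2 T - 2\right) = T - \left(-2 + 2 T\right) = 2 - T$)
$H{\left(-35 \right)} + m{\left(3 \right)} = \left(2 - -35\right) + 40 = \left(2 + 35\right) + 40 = 37 + 40 = 77$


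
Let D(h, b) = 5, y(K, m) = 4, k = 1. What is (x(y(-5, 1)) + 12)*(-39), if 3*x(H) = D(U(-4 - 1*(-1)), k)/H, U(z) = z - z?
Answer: -1937/4 ≈ -484.25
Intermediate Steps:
U(z) = 0
x(H) = 5/(3*H) (x(H) = (5/H)/3 = 5/(3*H))
(x(y(-5, 1)) + 12)*(-39) = ((5/3)/4 + 12)*(-39) = ((5/3)*(¼) + 12)*(-39) = (5/12 + 12)*(-39) = (149/12)*(-39) = -1937/4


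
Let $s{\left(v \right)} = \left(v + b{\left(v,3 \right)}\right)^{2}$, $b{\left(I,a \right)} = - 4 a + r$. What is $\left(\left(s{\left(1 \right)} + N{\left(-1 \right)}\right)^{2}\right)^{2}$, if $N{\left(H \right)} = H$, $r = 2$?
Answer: $40960000$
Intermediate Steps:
$b{\left(I,a \right)} = 2 - 4 a$ ($b{\left(I,a \right)} = - 4 a + 2 = 2 - 4 a$)
$s{\left(v \right)} = \left(-10 + v\right)^{2}$ ($s{\left(v \right)} = \left(v + \left(2 - 12\right)\right)^{2} = \left(v - 10\right)^{2} = \left(-10 + v\right)^{2}$)
$\left(\left(s{\left(1 \right)} + N{\left(-1 \right)}\right)^{2}\right)^{2} = \left(\left(\left(-10 + 1\right)^{2} - 1\right)^{2}\right)^{2} = \left(\left(\left(-9\right)^{2} - 1\right)^{2}\right)^{2} = \left(\left(81 - 1\right)^{2}\right)^{2} = \left(80^{2}\right)^{2} = 6400^{2} = 40960000$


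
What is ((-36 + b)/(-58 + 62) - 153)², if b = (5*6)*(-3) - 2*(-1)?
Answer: 33856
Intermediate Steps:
b = -88 (b = 30*(-3) + 2 = -90 + 2 = -88)
((-36 + b)/(-58 + 62) - 153)² = ((-36 - 88)/(-58 + 62) - 153)² = (-124/4 - 153)² = (-124*¼ - 153)² = (-31 - 153)² = (-184)² = 33856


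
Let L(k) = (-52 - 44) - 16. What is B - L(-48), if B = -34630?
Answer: -34518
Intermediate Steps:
L(k) = -112 (L(k) = -96 - 16 = -112)
B - L(-48) = -34630 - 1*(-112) = -34630 + 112 = -34518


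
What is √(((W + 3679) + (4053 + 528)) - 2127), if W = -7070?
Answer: I*√937 ≈ 30.61*I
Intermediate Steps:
√(((W + 3679) + (4053 + 528)) - 2127) = √(((-7070 + 3679) + (4053 + 528)) - 2127) = √((-3391 + 4581) - 2127) = √(1190 - 2127) = √(-937) = I*√937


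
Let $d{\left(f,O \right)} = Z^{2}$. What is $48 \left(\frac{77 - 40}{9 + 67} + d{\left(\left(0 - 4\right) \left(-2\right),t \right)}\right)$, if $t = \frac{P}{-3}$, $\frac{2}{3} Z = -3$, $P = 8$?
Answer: $\frac{18912}{19} \approx 995.37$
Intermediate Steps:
$Z = - \frac{9}{2}$ ($Z = \frac{3}{2} \left(-3\right) = - \frac{9}{2} \approx -4.5$)
$t = - \frac{8}{3}$ ($t = \frac{8}{-3} = 8 \left(- \frac{1}{3}\right) = - \frac{8}{3} \approx -2.6667$)
$d{\left(f,O \right)} = \frac{81}{4}$ ($d{\left(f,O \right)} = \left(- \frac{9}{2}\right)^{2} = \frac{81}{4}$)
$48 \left(\frac{77 - 40}{9 + 67} + d{\left(\left(0 - 4\right) \left(-2\right),t \right)}\right) = 48 \left(\frac{77 - 40}{9 + 67} + \frac{81}{4}\right) = 48 \left(\frac{37}{76} + \frac{81}{4}\right) = 48 \cdot \frac{394}{19} = \frac{18912}{19}$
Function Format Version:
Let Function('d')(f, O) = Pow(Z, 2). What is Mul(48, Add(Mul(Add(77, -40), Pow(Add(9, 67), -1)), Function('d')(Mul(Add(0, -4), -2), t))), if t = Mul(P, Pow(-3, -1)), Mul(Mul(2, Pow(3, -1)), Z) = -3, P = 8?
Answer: Rational(18912, 19) ≈ 995.37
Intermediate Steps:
Z = Rational(-9, 2) (Z = Mul(Rational(3, 2), -3) = Rational(-9, 2) ≈ -4.5000)
t = Rational(-8, 3) (t = Mul(8, Pow(-3, -1)) = Mul(8, Rational(-1, 3)) = Rational(-8, 3) ≈ -2.6667)
Function('d')(f, O) = Rational(81, 4) (Function('d')(f, O) = Pow(Rational(-9, 2), 2) = Rational(81, 4))
Mul(48, Add(Mul(Add(77, -40), Pow(Add(9, 67), -1)), Function('d')(Mul(Add(0, -4), -2), t))) = Mul(48, Add(Mul(Add(77, -40), Pow(Add(9, 67), -1)), Rational(81, 4))) = Mul(48, Add(Mul(37, Pow(76, -1)), Rational(81, 4))) = Mul(48, Add(Mul(37, Rational(1, 76)), Rational(81, 4))) = Mul(48, Add(Rational(37, 76), Rational(81, 4))) = Mul(48, Rational(394, 19)) = Rational(18912, 19)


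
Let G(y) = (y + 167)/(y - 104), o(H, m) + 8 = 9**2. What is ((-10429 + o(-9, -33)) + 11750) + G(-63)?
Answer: 232694/167 ≈ 1393.4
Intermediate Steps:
o(H, m) = 73 (o(H, m) = -8 + 9**2 = -8 + 81 = 73)
G(y) = (167 + y)/(-104 + y)
((-10429 + o(-9, -33)) + 11750) + G(-63) = ((-10429 + 73) + 11750) + (167 - 63)/(-104 - 63) = (-10356 + 11750) + 104/(-167) = 1394 - 1/167*104 = 1394 - 104/167 = 232694/167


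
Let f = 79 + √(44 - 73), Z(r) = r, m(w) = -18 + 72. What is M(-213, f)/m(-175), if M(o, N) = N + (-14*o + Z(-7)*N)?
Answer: 418/9 - I*√29/9 ≈ 46.444 - 0.59835*I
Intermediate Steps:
m(w) = 54
f = 79 + I*√29 (f = 79 + √(-29) = 79 + I*√29 ≈ 79.0 + 5.3852*I)
M(o, N) = -14*o - 6*N (M(o, N) = N + (-14*o - 7*N) = -14*o - 6*N)
M(-213, f)/m(-175) = (-14*(-213) - 6*(79 + I*√29))/54 = (2982 + (-474 - 6*I*√29))*(1/54) = (2508 - 6*I*√29)*(1/54) = 418/9 - I*√29/9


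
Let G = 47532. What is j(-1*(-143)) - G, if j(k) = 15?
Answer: -47517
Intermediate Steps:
j(-1*(-143)) - G = 15 - 1*47532 = 15 - 47532 = -47517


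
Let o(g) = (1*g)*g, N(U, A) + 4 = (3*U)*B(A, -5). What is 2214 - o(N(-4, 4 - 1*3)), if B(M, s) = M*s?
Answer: -922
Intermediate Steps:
N(U, A) = -4 - 15*A*U (N(U, A) = -4 + (3*U)*(A*(-5)) = -4 + (3*U)*(-5*A) = -4 - 15*A*U)
o(g) = g**2 (o(g) = g*g = g**2)
2214 - o(N(-4, 4 - 1*3)) = 2214 - (-4 - 15*(4 - 1*3)*(-4))**2 = 2214 - (-4 - 15*(4 - 3)*(-4))**2 = 2214 - (-4 - 15*1*(-4))**2 = 2214 - (-4 + 60)**2 = 2214 - 1*56**2 = 2214 - 1*3136 = 2214 - 3136 = -922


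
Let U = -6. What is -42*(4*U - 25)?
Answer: 2058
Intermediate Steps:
-42*(4*U - 25) = -42*(4*(-6) - 25) = -42*(-24 - 25) = -42*(-49) = 2058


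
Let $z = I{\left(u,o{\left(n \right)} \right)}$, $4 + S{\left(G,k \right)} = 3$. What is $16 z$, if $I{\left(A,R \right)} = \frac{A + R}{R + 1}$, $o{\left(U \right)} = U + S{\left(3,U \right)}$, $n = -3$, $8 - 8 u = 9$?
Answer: $22$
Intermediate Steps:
$u = - \frac{1}{8}$ ($u = 1 - \frac{9}{8} = - \frac{1}{8} \approx -0.125$)
$S{\left(G,k \right)} = -1$ ($S{\left(G,k \right)} = -4 + 3 = -1$)
$o{\left(U \right)} = -1 + U$ ($o{\left(U \right)} = U - 1 = -1 + U$)
$I{\left(A,R \right)} = \frac{A + R}{1 + R}$
$z = \frac{11}{8}$ ($z = \frac{- \frac{1}{8} - 4}{1 - 4} = \frac{1}{-3} \left(- \frac{33}{8}\right) = \left(- \frac{1}{3}\right) \left(- \frac{33}{8}\right) = \frac{11}{8} \approx 1.375$)
$16 z = 16 \cdot \frac{11}{8} = 22$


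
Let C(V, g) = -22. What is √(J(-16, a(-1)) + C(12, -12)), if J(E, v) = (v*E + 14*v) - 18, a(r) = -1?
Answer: I*√38 ≈ 6.1644*I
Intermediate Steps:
J(E, v) = -18 + 14*v + E*v (J(E, v) = (E*v + 14*v) - 18 = (14*v + E*v) - 18 = -18 + 14*v + E*v)
√(J(-16, a(-1)) + C(12, -12)) = √((-18 + 14*(-1) - 16*(-1)) - 22) = √((-18 - 14 + 16) - 22) = √(-16 - 22) = √(-38) = I*√38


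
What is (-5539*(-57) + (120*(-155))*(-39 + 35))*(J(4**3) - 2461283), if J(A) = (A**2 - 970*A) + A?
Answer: -982799031969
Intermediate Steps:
J(A) = A**2 - 969*A
(-5539*(-57) + (120*(-155))*(-39 + 35))*(J(4**3) - 2461283) = (-5539*(-57) + (120*(-155))*(-39 + 35))*(4**3*(-969 + 4**3) - 2461283) = (315723 - 18600*(-4))*(64*(-969 + 64) - 2461283) = (315723 + 74400)*(64*(-905) - 2461283) = 390123*(-57920 - 2461283) = 390123*(-2519203) = -982799031969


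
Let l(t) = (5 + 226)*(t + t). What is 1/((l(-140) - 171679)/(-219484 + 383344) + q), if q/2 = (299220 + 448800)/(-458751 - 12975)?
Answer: -4294279020/19813211113 ≈ -0.21674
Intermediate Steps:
l(t) = 462*t (l(t) = 231*(2*t) = 462*t)
q = -249340/78621 (q = 2*((299220 + 448800)/(-458751 - 12975)) = 2*(748020/(-471726)) = 2*(748020*(-1/471726)) = 2*(-124670/78621) = -249340/78621 ≈ -3.1714)
1/((l(-140) - 171679)/(-219484 + 383344) + q) = 1/((462*(-140) - 171679)/(-219484 + 383344) - 249340/78621) = 1/((-64680 - 171679)/163860 - 249340/78621) = 1/(-236359*1/163860 - 249340/78621) = 1/(-236359/163860 - 249340/78621) = 1/(-19813211113/4294279020) = -4294279020/19813211113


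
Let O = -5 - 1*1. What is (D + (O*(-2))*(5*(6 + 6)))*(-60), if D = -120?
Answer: -36000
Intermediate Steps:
O = -6 (O = -5 - 1 = -6)
(D + (O*(-2))*(5*(6 + 6)))*(-60) = (-120 + (-6*(-2))*(5*(6 + 6)))*(-60) = (-120 + 12*(5*12))*(-60) = (-120 + 12*60)*(-60) = (-120 + 720)*(-60) = 600*(-60) = -36000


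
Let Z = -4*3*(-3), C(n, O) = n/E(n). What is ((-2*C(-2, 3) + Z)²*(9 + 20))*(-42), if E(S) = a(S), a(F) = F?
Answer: -1408008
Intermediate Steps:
E(S) = S
C(n, O) = 1 (C(n, O) = n/n = 1)
Z = 36 (Z = -12*(-3) = 36)
((-2*C(-2, 3) + Z)²*(9 + 20))*(-42) = ((-2*1 + 36)²*(9 + 20))*(-42) = ((-2 + 36)²*29)*(-42) = (34²*29)*(-42) = (1156*29)*(-42) = 33524*(-42) = -1408008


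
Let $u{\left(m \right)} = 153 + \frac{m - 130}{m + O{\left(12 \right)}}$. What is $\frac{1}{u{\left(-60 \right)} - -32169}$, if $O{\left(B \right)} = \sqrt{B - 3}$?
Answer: $\frac{3}{96976} \approx 3.0936 \cdot 10^{-5}$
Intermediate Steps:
$O{\left(B \right)} = \sqrt{-3 + B}$
$u{\left(m \right)} = 153 + \frac{-130 + m}{3 + m}$ ($u{\left(m \right)} = 153 + \frac{m - 130}{m + \sqrt{-3 + 12}} = 153 + \frac{-130 + m}{m + \sqrt{9}} = 153 + \frac{-130 + m}{m + 3} = 153 + \frac{-130 + m}{3 + m}$)
$\frac{1}{u{\left(-60 \right)} - -32169} = \frac{1}{\frac{7 \left(47 + 22 \left(-60\right)\right)}{3 - 60} - -32169} = \frac{1}{\frac{7 \left(47 - 1320\right)}{-57} + \left(-4007 + 36176\right)} = \frac{1}{7 \left(- \frac{1}{57}\right) \left(-1273\right) + 32169} = \frac{1}{\frac{469}{3} + 32169} = \frac{1}{\frac{96976}{3}} = \frac{3}{96976}$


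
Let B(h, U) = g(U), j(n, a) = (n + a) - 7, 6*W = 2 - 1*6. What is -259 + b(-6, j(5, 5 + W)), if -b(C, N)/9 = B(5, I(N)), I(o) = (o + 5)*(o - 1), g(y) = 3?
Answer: -286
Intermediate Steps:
W = -2/3 (W = (2 - 1*6)/6 = (2 - 6)/6 = (1/6)*(-4) = -2/3 ≈ -0.66667)
j(n, a) = -7 + a + n (j(n, a) = (a + n) - 7 = -7 + a + n)
I(o) = (-1 + o)*(5 + o) (I(o) = (5 + o)*(-1 + o) = (-1 + o)*(5 + o))
B(h, U) = 3
b(C, N) = -27 (b(C, N) = -9*3 = -27)
-259 + b(-6, j(5, 5 + W)) = -259 - 27 = -286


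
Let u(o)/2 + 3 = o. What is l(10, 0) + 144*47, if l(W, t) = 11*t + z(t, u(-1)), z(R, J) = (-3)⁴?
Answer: 6849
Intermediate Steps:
u(o) = -6 + 2*o
z(R, J) = 81
l(W, t) = 81 + 11*t (l(W, t) = 11*t + 81 = 81 + 11*t)
l(10, 0) + 144*47 = (81 + 11*0) + 144*47 = (81 + 0) + 6768 = 81 + 6768 = 6849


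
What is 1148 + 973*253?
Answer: 247317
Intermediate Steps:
1148 + 973*253 = 1148 + 246169 = 247317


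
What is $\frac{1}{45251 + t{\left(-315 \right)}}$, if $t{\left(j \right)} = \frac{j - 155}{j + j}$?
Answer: $\frac{63}{2850860} \approx 2.2099 \cdot 10^{-5}$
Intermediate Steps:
$t{\left(j \right)} = \frac{-155 + j}{2 j}$
$\frac{1}{45251 + t{\left(-315 \right)}} = \frac{1}{45251 + \frac{-155 - 315}{2 \left(-315\right)}} = \frac{1}{45251 + \frac{1}{2} \left(- \frac{1}{315}\right) \left(-470\right)} = \frac{1}{45251 + \frac{47}{63}} = \frac{1}{\frac{2850860}{63}} = \frac{63}{2850860}$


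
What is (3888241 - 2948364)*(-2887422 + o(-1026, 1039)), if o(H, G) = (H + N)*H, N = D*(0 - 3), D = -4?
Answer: -1736007331866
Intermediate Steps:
N = 12 (N = -4*(0 - 3) = -4*(-3) = 12)
o(H, G) = H*(12 + H) (o(H, G) = (H + 12)*H = (12 + H)*H = H*(12 + H))
(3888241 - 2948364)*(-2887422 + o(-1026, 1039)) = (3888241 - 2948364)*(-2887422 - 1026*(12 - 1026)) = 939877*(-2887422 - 1026*(-1014)) = 939877*(-2887422 + 1040364) = 939877*(-1847058) = -1736007331866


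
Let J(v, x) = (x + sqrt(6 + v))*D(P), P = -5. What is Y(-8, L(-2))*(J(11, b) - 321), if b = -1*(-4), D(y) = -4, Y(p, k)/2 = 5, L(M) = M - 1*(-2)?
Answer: -3370 - 40*sqrt(17) ≈ -3534.9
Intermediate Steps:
L(M) = 2 + M (L(M) = M + 2 = 2 + M)
Y(p, k) = 10 (Y(p, k) = 2*5 = 10)
b = 4
J(v, x) = -4*x - 4*sqrt(6 + v) (J(v, x) = (x + sqrt(6 + v))*(-4) = -4*x - 4*sqrt(6 + v))
Y(-8, L(-2))*(J(11, b) - 321) = 10*((-4*4 - 4*sqrt(6 + 11)) - 321) = 10*((-16 - 4*sqrt(17)) - 321) = 10*(-337 - 4*sqrt(17)) = -3370 - 40*sqrt(17)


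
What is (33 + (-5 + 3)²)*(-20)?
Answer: -740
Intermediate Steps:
(33 + (-5 + 3)²)*(-20) = (33 + (-2)²)*(-20) = (33 + 4)*(-20) = 37*(-20) = -740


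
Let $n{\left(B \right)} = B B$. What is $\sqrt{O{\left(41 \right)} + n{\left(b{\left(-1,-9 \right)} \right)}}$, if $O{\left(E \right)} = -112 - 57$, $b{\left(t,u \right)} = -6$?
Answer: $i \sqrt{133} \approx 11.533 i$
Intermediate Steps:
$n{\left(B \right)} = B^{2}$
$O{\left(E \right)} = -169$ ($O{\left(E \right)} = -112 - 57 = -169$)
$\sqrt{O{\left(41 \right)} + n{\left(b{\left(-1,-9 \right)} \right)}} = \sqrt{-169 + \left(-6\right)^{2}} = \sqrt{-169 + 36} = \sqrt{-133} = i \sqrt{133}$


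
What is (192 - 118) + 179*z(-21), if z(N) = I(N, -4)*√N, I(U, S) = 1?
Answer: 74 + 179*I*√21 ≈ 74.0 + 820.28*I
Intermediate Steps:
z(N) = √N (z(N) = 1*√N = √N)
(192 - 118) + 179*z(-21) = (192 - 118) + 179*√(-21) = 74 + 179*(I*√21) = 74 + 179*I*√21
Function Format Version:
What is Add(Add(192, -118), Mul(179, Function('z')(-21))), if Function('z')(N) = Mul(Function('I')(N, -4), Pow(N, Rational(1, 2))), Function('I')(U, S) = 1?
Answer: Add(74, Mul(179, I, Pow(21, Rational(1, 2)))) ≈ Add(74.000, Mul(820.28, I))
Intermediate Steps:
Function('z')(N) = Pow(N, Rational(1, 2)) (Function('z')(N) = Mul(1, Pow(N, Rational(1, 2))) = Pow(N, Rational(1, 2)))
Add(Add(192, -118), Mul(179, Function('z')(-21))) = Add(Add(192, -118), Mul(179, Pow(-21, Rational(1, 2)))) = Add(74, Mul(179, Mul(I, Pow(21, Rational(1, 2))))) = Add(74, Mul(179, I, Pow(21, Rational(1, 2))))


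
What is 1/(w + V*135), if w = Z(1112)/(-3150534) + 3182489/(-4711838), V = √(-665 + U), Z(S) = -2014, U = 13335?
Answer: 5310755874666421645282566/1817335716579894742951030281961313 + 7437428770875843587707329660*√12670/12721350016059263200657211973729191 ≈ 6.5811e-5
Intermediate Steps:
V = √12670 (V = √(-665 + 13335) = √12670 ≈ 112.56)
w = -5008525078697/7422402910746 (w = -2014/(-3150534) + 3182489/(-4711838) = -2014*(-1/3150534) + 3182489*(-1/4711838) = 1007/1575267 - 3182489/4711838 = -5008525078697/7422402910746 ≈ -0.67478)
1/(w + V*135) = 1/(-5008525078697/7422402910746 + √12670*135) = 1/(-5008525078697/7422402910746 + 135*√12670)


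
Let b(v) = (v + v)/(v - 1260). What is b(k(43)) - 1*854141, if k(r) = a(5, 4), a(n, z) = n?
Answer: -214389393/251 ≈ -8.5414e+5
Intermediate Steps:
k(r) = 5
b(v) = 2*v/(-1260 + v) (b(v) = (2*v)/(-1260 + v) = 2*v/(-1260 + v))
b(k(43)) - 1*854141 = 2*5/(-1260 + 5) - 1*854141 = 2*5/(-1255) - 854141 = 2*5*(-1/1255) - 854141 = -2/251 - 854141 = -214389393/251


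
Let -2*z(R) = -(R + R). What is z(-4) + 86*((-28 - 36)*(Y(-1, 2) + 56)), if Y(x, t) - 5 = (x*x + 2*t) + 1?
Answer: -368772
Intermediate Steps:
Y(x, t) = 6 + x² + 2*t (Y(x, t) = 5 + ((x*x + 2*t) + 1) = 5 + ((x² + 2*t) + 1) = 5 + (1 + x² + 2*t) = 6 + x² + 2*t)
z(R) = R (z(R) = -(-1)*(R + R)/2 = -(-1)*2*R/2 = -(-1)*R = R)
z(-4) + 86*((-28 - 36)*(Y(-1, 2) + 56)) = -4 + 86*((-28 - 36)*((6 + (-1)² + 2*2) + 56)) = -4 + 86*(-64*((6 + 1 + 4) + 56)) = -4 + 86*(-64*(11 + 56)) = -4 + 86*(-64*67) = -4 + 86*(-4288) = -4 - 368768 = -368772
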